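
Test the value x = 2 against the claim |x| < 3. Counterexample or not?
Substitute x = 2 into the relation:
x = 2: LHS = |2| = 2; 2 < 3 — holds

The claim holds here, so x = 2 is not a counterexample. (A counterexample exists elsewhere, e.g. x = 3.)

Answer: No, x = 2 is not a counterexample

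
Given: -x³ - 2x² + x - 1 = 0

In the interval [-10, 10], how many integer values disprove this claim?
Counterexamples in [-10, 10]: {-10, -9, -8, -7, -6, -5, -4, -3, -2, -1, 0, 1, 2, 3, 4, 5, 6, 7, 8, 9, 10}.

Counting them gives 21 values.

Answer: 21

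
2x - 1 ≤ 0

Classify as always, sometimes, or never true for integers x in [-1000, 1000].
Holds at x = 0: LHS = 2·0 - 1 = -1; -1 ≤ 0 — holds
Fails at x = 1: LHS = 2·1 - 1 = 1; 1 ≤ 0 — FAILS
It is satisfied by some integers in the range but not all.

Answer: Sometimes true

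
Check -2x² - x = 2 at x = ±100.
x = 100: LHS = -2·100² - 100 = -20100; -20100 = 2 — FAILS
x = -100: LHS = -2·(-100)² - (-100) = -19900; -19900 = 2 — FAILS

Answer: No, fails for both x = 100 and x = -100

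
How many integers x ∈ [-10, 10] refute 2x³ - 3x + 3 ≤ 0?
Counterexamples in [-10, 10]: {-1, 0, 1, 2, 3, 4, 5, 6, 7, 8, 9, 10}.

Counting them gives 12 values.

Answer: 12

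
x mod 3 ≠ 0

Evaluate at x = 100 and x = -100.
x = 100: LHS = 100 mod 3 = 1; 1 ≠ 0 — holds
x = -100: LHS = (-100) mod 3 = 2; 2 ≠ 0 — holds

Answer: Yes, holds for both x = 100 and x = -100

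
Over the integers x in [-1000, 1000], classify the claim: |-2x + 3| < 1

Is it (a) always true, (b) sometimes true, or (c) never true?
Over all integers in [-1000, 1000], LHS − RHS is smallest at x = 1, where it equals 0:
x = 1: LHS = |-2·1 + 3| = |1| = 1; 1 < 1 — FAILS
At the ends of the range:
x = -1000: LHS = |-2·(-1000) + 3| = |2003| = 2003; 2003 < 1 — FAILS
x = 1000: LHS = |-2·1000 + 3| = |-1997| = 1997; 1997 < 1 — FAILS
Hence LHS − RHS is never negative, i.e. LHS ≥ RHS throughout, so the claimed relation (<) fails for every integer in [-1000, 1000].

No integer in the range satisfies it.

Answer: Never true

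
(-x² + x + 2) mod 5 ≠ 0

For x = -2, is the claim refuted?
Substitute x = -2 into the relation:
x = -2: LHS = (-(-2)² + (-2) + 2) mod 5 = (-4) mod 5 = 1; 1 ≠ 0 — holds

The claim holds here, so x = -2 is not a counterexample. (A counterexample exists elsewhere, e.g. x = -1.)

Answer: No, x = -2 is not a counterexample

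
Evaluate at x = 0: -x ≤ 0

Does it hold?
x = 0: LHS = -0 = 0; 0 ≤ 0 — holds

The relation is satisfied at x = 0.

Answer: Yes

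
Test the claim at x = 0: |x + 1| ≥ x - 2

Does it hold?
x = 0: LHS = |0 + 1| = |1| = 1, RHS = 0 - 2 = -2; 1 ≥ -2 — holds

The relation is satisfied at x = 0.

Answer: Yes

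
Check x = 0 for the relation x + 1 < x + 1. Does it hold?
x = 0: LHS = 0 + 1 = 1, RHS = 0 + 1 = 1; 1 < 1 — FAILS

The relation fails at x = 0, so x = 0 is a counterexample.

Answer: No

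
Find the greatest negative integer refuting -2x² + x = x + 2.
Testing negative integers from -1 downward:
x = -1: LHS = -2·(-1)² + (-1) = -3, RHS = (-1) + 2 = 1; -3 = 1 — FAILS  ← closest negative counterexample to 0

Answer: x = -1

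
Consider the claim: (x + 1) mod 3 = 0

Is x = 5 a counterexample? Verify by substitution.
Substitute x = 5 into the relation:
x = 5: LHS = (5 + 1) mod 3 = 6 mod 3 = 0; 0 = 0 — holds

The claim holds here, so x = 5 is not a counterexample. (A counterexample exists elsewhere, e.g. x = 0.)

Answer: No, x = 5 is not a counterexample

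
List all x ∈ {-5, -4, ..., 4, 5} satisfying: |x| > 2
Holds for: {-5, -4, -3, 3, 4, 5}
Fails for: {-2, -1, 0, 1, 2}

Answer: {-5, -4, -3, 3, 4, 5}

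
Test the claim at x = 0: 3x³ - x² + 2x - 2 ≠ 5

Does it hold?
x = 0: LHS = 3·0³ - 0² + 2·0 - 2 = -2; -2 ≠ 5 — holds

The relation is satisfied at x = 0.

Answer: Yes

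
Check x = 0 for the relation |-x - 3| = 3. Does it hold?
x = 0: LHS = |-0 - 3| = |-3| = 3; 3 = 3 — holds

The relation is satisfied at x = 0.

Answer: Yes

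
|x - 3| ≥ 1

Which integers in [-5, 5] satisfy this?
Holds for: {-5, -4, -3, -2, -1, 0, 1, 2, 4, 5}
Fails for: {3}

Answer: {-5, -4, -3, -2, -1, 0, 1, 2, 4, 5}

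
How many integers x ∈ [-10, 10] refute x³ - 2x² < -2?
Counterexamples in [-10, 10]: {0, 1, 2, 3, 4, 5, 6, 7, 8, 9, 10}.

Counting them gives 11 values.

Answer: 11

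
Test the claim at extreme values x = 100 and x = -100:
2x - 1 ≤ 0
x = 100: LHS = 2·100 - 1 = 199; 199 ≤ 0 — FAILS
x = -100: LHS = 2·(-100) - 1 = -201; -201 ≤ 0 — holds

Answer: Partially: fails for x = 100, holds for x = -100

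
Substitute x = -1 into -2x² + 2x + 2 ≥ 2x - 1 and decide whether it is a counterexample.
Substitute x = -1 into the relation:
x = -1: LHS = -2·(-1)² + 2·(-1) + 2 = -2, RHS = 2·(-1) - 1 = -3; -2 ≥ -3 — holds

The claim holds here, so x = -1 is not a counterexample. (A counterexample exists elsewhere, e.g. x = 2.)

Answer: No, x = -1 is not a counterexample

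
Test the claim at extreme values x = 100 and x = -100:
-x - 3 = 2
x = 100: LHS = -100 - 3 = -103; -103 = 2 — FAILS
x = -100: LHS = -(-100) - 3 = 97; 97 = 2 — FAILS

Answer: No, fails for both x = 100 and x = -100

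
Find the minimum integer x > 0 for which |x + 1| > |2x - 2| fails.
Testing positive integers:
x = 1: LHS = |1 + 1| = |2| = 2, RHS = |2·1 - 2| = |0| = 0; 2 > 0 — holds
x = 2: LHS = |2 + 1| = |3| = 3, RHS = |2·2 - 2| = |2| = 2; 3 > 2 — holds
x = 3: LHS = |3 + 1| = |4| = 4, RHS = |2·3 - 2| = |4| = 4; 4 > 4 — FAILS  ← smallest positive counterexample

Answer: x = 3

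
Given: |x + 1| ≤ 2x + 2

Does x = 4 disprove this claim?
Substitute x = 4 into the relation:
x = 4: LHS = |4 + 1| = |5| = 5, RHS = 2·4 + 2 = 10; 5 ≤ 10 — holds

The claim holds here, so x = 4 is not a counterexample. (A counterexample exists elsewhere, e.g. x = -2.)

Answer: No, x = 4 is not a counterexample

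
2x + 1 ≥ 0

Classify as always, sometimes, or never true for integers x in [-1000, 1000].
Holds at x = 0: LHS = 2·0 + 1 = 1; 1 ≥ 0 — holds
Fails at x = -1: LHS = 2·(-1) + 1 = -1; -1 ≥ 0 — FAILS
It is satisfied by some integers in the range but not all.

Answer: Sometimes true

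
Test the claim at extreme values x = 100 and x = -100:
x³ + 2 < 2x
x = 100: LHS = 100³ + 2 = 1000002, RHS = 2·100 = 200; 1000002 < 200 — FAILS
x = -100: LHS = (-100)³ + 2 = -999998, RHS = 2·(-100) = -200; -999998 < -200 — holds

Answer: Partially: fails for x = 100, holds for x = -100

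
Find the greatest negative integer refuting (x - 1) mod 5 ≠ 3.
Testing negative integers from -1 downward:
x = -1: LHS = ((-1) - 1) mod 5 = (-2) mod 5 = 3; 3 ≠ 3 — FAILS  ← closest negative counterexample to 0

Answer: x = -1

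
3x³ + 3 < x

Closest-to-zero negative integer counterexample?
Testing negative integers from -1 downward:
x = -1: LHS = 3·(-1)³ + 3 = 0; 0 < -1 — FAILS  ← closest negative counterexample to 0

Answer: x = -1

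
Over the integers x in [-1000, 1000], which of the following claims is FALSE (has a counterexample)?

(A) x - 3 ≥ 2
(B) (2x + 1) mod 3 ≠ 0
(A) x = 0: LHS = 0 - 3 = -3; -3 ≥ 2 — FAILS
(B) x = 1: LHS = (2·1 + 1) mod 3 = 3 mod 3 = 0; 0 ≠ 0 — FAILS

Answer: Both A and B are false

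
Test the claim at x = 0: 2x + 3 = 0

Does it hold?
x = 0: LHS = 2·0 + 3 = 3; 3 = 0 — FAILS

The relation fails at x = 0, so x = 0 is a counterexample.

Answer: No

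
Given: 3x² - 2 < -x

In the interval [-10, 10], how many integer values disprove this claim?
Counterexamples in [-10, 10]: {-10, -9, -8, -7, -6, -5, -4, -3, -2, -1, 1, 2, 3, 4, 5, 6, 7, 8, 9, 10}.

Counting them gives 20 values.

Answer: 20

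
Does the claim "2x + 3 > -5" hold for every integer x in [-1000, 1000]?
The claim fails at x = -4:
x = -4: LHS = 2·(-4) + 3 = -5; -5 > -5 — FAILS

Because a single integer refutes it, the statement is false.

Answer: False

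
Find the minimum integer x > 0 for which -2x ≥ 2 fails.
Testing positive integers:
x = 1: LHS = -2·1 = -2; -2 ≥ 2 — FAILS  ← smallest positive counterexample

Answer: x = 1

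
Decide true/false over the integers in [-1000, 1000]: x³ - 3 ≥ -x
The claim fails at x = 0:
x = 0: LHS = 0³ - 3 = -3, RHS = -0 = 0; -3 ≥ 0 — FAILS

Because a single integer refutes it, the statement is false.

Answer: False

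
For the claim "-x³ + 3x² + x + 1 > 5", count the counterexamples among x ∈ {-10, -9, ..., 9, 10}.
Counterexamples in [-10, 10]: {-1, 0, 1, 3, 4, 5, 6, 7, 8, 9, 10}.

Counting them gives 11 values.

Answer: 11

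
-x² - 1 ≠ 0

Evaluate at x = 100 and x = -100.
x = 100: LHS = -100² - 1 = -10001; -10001 ≠ 0 — holds
x = -100: LHS = -(-100)² - 1 = -10001; -10001 ≠ 0 — holds

Answer: Yes, holds for both x = 100 and x = -100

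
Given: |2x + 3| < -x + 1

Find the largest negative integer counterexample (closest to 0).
Testing negative integers from -1 downward:
x = -1: LHS = |2·(-1) + 3| = |1| = 1, RHS = -(-1) + 1 = 2; 1 < 2 — holds
x = -2: LHS = |2·(-2) + 3| = |-1| = 1, RHS = -(-2) + 1 = 3; 1 < 3 — holds
x = -3: LHS = |2·(-3) + 3| = |-3| = 3, RHS = -(-3) + 1 = 4; 3 < 4 — holds
x = -4: LHS = |2·(-4) + 3| = |-5| = 5, RHS = -(-4) + 1 = 5; 5 < 5 — FAILS  ← closest negative counterexample to 0

Answer: x = -4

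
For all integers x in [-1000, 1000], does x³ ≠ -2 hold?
Track d = LHS − RHS over the integers in [-1000, 1000]. Equality would need d = 0, but d changes sign only between consecutive integers, jumping over 0:
x = -2: LHS = (-2)³ = -8; -8 ≠ -2 — holds  (d = -6)
x = -1: LHS = (-1)³ = -1; -1 ≠ -2 — holds  (d = 1)
Away from these crossings d keeps a constant sign, and checking every integer in [-1000, 1000] confirms d ≠ 0 throughout. Hence the two sides are never equal, so the relation holds for every integer in [-1000, 1000].

No counterexample exists.

Answer: True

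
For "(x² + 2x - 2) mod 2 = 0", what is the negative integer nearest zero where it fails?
Testing negative integers from -1 downward:
x = -1: LHS = ((-1)² + 2·(-1) - 2) mod 2 = (-3) mod 2 = 1; 1 = 0 — FAILS  ← closest negative counterexample to 0

Answer: x = -1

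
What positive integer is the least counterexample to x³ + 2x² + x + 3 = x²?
Testing positive integers:
x = 1: LHS = 1³ + 2·1² + 1 + 3 = 7, RHS = 1² = 1; 7 = 1 — FAILS  ← smallest positive counterexample

Answer: x = 1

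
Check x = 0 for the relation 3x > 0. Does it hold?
x = 0: LHS = 3·0 = 0; 0 > 0 — FAILS

The relation fails at x = 0, so x = 0 is a counterexample.

Answer: No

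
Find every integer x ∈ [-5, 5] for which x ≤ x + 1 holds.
Over all integers in [-5, 5], LHS − RHS is largest at x = 0, where it equals -1:
x = 0: RHS = 0 + 1 = 1; 0 ≤ 1 — holds
At the ends of the range:
x = -5: RHS = (-5) + 1 = -4; -5 ≤ -4 — holds
x = 5: RHS = 5 + 1 = 6; 5 ≤ 6 — holds
Hence LHS − RHS is never positive, i.e. LHS ≤ RHS throughout, so the relation holds for every integer in [-5, 5].

Answer: All integers in [-5, 5]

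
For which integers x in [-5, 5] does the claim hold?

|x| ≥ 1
Holds for: {-5, -4, -3, -2, -1, 1, 2, 3, 4, 5}
Fails for: {0}

Answer: {-5, -4, -3, -2, -1, 1, 2, 3, 4, 5}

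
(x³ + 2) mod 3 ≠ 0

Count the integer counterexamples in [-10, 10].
Counterexamples in [-10, 10]: {-8, -5, -2, 1, 4, 7, 10}.

Counting them gives 7 values.

Answer: 7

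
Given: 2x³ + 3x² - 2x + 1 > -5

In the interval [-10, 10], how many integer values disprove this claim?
Counterexamples in [-10, 10]: {-10, -9, -8, -7, -6, -5, -4, -3}.

Counting them gives 8 values.

Answer: 8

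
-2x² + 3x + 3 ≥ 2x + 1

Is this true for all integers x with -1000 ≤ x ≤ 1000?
The claim fails at x = -1:
x = -1: LHS = -2·(-1)² + 3·(-1) + 3 = -2, RHS = 2·(-1) + 1 = -1; -2 ≥ -1 — FAILS

Because a single integer refutes it, the statement is false.

Answer: False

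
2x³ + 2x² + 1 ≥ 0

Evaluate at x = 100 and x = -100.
x = 100: LHS = 2·100³ + 2·100² + 1 = 2020001; 2020001 ≥ 0 — holds
x = -100: LHS = 2·(-100)³ + 2·(-100)² + 1 = -1979999; -1979999 ≥ 0 — FAILS

Answer: Partially: holds for x = 100, fails for x = -100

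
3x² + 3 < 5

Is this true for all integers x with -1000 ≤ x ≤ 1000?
The claim fails at x = 1:
x = 1: LHS = 3·1² + 3 = 6; 6 < 5 — FAILS

Because a single integer refutes it, the statement is false.

Answer: False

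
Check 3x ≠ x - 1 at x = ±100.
x = 100: LHS = 3·100 = 300, RHS = 100 - 1 = 99; 300 ≠ 99 — holds
x = -100: LHS = 3·(-100) = -300, RHS = (-100) - 1 = -101; -300 ≠ -101 — holds

Answer: Yes, holds for both x = 100 and x = -100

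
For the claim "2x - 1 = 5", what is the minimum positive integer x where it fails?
Testing positive integers:
x = 1: LHS = 2·1 - 1 = 1; 1 = 5 — FAILS  ← smallest positive counterexample

Answer: x = 1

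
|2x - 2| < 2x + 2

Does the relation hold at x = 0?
x = 0: LHS = |2·0 - 2| = |-2| = 2, RHS = 2·0 + 2 = 2; 2 < 2 — FAILS

The relation fails at x = 0, so x = 0 is a counterexample.

Answer: No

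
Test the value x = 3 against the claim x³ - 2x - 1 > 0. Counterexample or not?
Substitute x = 3 into the relation:
x = 3: LHS = 3³ - 2·3 - 1 = 20; 20 > 0 — holds

The claim holds here, so x = 3 is not a counterexample. (A counterexample exists elsewhere, e.g. x = 0.)

Answer: No, x = 3 is not a counterexample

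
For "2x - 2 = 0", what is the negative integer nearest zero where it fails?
Testing negative integers from -1 downward:
x = -1: LHS = 2·(-1) - 2 = -4; -4 = 0 — FAILS  ← closest negative counterexample to 0

Answer: x = -1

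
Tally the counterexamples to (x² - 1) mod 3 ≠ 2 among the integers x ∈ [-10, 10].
Counterexamples in [-10, 10]: {-9, -6, -3, 0, 3, 6, 9}.

Counting them gives 7 values.

Answer: 7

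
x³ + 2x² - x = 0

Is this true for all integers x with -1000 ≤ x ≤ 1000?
The claim fails at x = 1:
x = 1: LHS = 1³ + 2·1² - 1 = 2; 2 = 0 — FAILS

Because a single integer refutes it, the statement is false.

Answer: False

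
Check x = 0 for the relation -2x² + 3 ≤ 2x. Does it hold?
x = 0: LHS = -2·0² + 3 = 3, RHS = 2·0 = 0; 3 ≤ 0 — FAILS

The relation fails at x = 0, so x = 0 is a counterexample.

Answer: No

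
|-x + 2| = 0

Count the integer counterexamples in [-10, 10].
Counterexamples in [-10, 10]: {-10, -9, -8, -7, -6, -5, -4, -3, -2, -1, 0, 1, 3, 4, 5, 6, 7, 8, 9, 10}.

Counting them gives 20 values.

Answer: 20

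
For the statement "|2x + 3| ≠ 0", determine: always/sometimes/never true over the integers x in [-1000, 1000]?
Over all integers in [-1000, 1000], LHS − RHS is always positive; it is smallest at x = -1, where it equals 1:
x = -1: LHS = |2·(-1) + 3| = |1| = 1; 1 ≠ 0 — holds
At the ends of the range:
x = -1000: LHS = |2·(-1000) + 3| = |-1997| = 1997; 1997 ≠ 0 — holds
x = 1000: LHS = |2·1000 + 3| = |2003| = 2003; 2003 ≠ 0 — holds
Hence LHS − RHS is never 0, i.e. the two sides are never equal, so the relation holds for every integer in [-1000, 1000].

No counterexample exists.

Answer: Always true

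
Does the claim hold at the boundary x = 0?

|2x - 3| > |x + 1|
x = 0: LHS = |2·0 - 3| = |-3| = 3, RHS = |0 + 1| = |1| = 1; 3 > 1 — holds

The relation is satisfied at x = 0.

Answer: Yes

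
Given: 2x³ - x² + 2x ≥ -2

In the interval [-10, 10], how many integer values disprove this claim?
Counterexamples in [-10, 10]: {-10, -9, -8, -7, -6, -5, -4, -3, -2, -1}.

Counting them gives 10 values.

Answer: 10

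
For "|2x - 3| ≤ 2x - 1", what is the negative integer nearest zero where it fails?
Testing negative integers from -1 downward:
x = -1: LHS = |2·(-1) - 3| = |-5| = 5, RHS = 2·(-1) - 1 = -3; 5 ≤ -3 — FAILS  ← closest negative counterexample to 0

Answer: x = -1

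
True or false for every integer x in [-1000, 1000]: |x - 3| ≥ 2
The claim fails at x = 2:
x = 2: LHS = |2 - 3| = |-1| = 1; 1 ≥ 2 — FAILS

Because a single integer refutes it, the statement is false.

Answer: False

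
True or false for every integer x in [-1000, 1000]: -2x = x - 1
The claim fails at x = 0:
x = 0: LHS = -2·0 = 0, RHS = 0 - 1 = -1; 0 = -1 — FAILS

Because a single integer refutes it, the statement is false.

Answer: False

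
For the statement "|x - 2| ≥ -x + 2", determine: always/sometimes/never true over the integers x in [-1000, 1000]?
Over all integers in [-1000, 1000], LHS − RHS is smallest at x = 0, where it equals 0:
x = 0: LHS = |0 - 2| = |-2| = 2, RHS = -0 + 2 = 2; 2 ≥ 2 — holds
At the ends of the range:
x = -1000: LHS = |(-1000) - 2| = |-1002| = 1002, RHS = -(-1000) + 2 = 1002; 1002 ≥ 1002 — holds
x = 1000: LHS = |1000 - 2| = |998| = 998, RHS = -1000 + 2 = -998; 998 ≥ -998 — holds
Hence LHS − RHS is never negative, i.e. LHS ≥ RHS throughout, so the relation holds for every integer in [-1000, 1000].

No counterexample exists.

Answer: Always true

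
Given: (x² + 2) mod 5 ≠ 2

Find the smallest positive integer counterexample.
Testing positive integers:
x = 1: LHS = (1² + 2) mod 5 = 3 mod 5 = 3; 3 ≠ 2 — holds
x = 2: LHS = (2² + 2) mod 5 = 6 mod 5 = 1; 1 ≠ 2 — holds
x = 3: LHS = (3² + 2) mod 5 = 11 mod 5 = 1; 1 ≠ 2 — holds
x = 4: LHS = (4² + 2) mod 5 = 18 mod 5 = 3; 3 ≠ 2 — holds
x = 5: LHS = (5² + 2) mod 5 = 27 mod 5 = 2; 2 ≠ 2 — FAILS  ← smallest positive counterexample

Answer: x = 5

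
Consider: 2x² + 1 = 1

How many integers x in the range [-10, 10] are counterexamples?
Counterexamples in [-10, 10]: {-10, -9, -8, -7, -6, -5, -4, -3, -2, -1, 1, 2, 3, 4, 5, 6, 7, 8, 9, 10}.

Counting them gives 20 values.

Answer: 20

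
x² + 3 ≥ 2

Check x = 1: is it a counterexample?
Substitute x = 1 into the relation:
x = 1: LHS = 1² + 3 = 4; 4 ≥ 2 — holds

The relation holds at x = 1, so it is not a counterexample.

Answer: No, x = 1 is not a counterexample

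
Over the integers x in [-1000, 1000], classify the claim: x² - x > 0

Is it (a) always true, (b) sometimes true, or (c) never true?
Holds at x = -1: LHS = (-1)² - (-1) = 2; 2 > 0 — holds
Fails at x = 0: LHS = 0² - 0 = 0; 0 > 0 — FAILS
It is satisfied by some integers in the range but not all.

Answer: Sometimes true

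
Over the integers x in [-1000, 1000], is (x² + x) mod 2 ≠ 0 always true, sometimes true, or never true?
For a polynomial with integer coefficients, its value mod 2 depends only on x mod 2, so it suffices to check one representative of each residue class, x = 0, 1:
x = 0: LHS = (0² + 0) mod 2 = 0 mod 2 = 0; 0 ≠ 0 — FAILS
x = 1: LHS = (1² + 1) mod 2 = 2 mod 2 = 0; 0 ≠ 0 — FAILS
The relation fails in every residue class, so the claimed relation (≠) fails for every integer in [-1000, 1000].

No integer in the range satisfies it.

Answer: Never true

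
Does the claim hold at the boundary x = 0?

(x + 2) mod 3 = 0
x = 0: LHS = (0 + 2) mod 3 = 2 mod 3 = 2; 2 = 0 — FAILS

The relation fails at x = 0, so x = 0 is a counterexample.

Answer: No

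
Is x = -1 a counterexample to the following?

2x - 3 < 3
Substitute x = -1 into the relation:
x = -1: LHS = 2·(-1) - 3 = -5; -5 < 3 — holds

The claim holds here, so x = -1 is not a counterexample. (A counterexample exists elsewhere, e.g. x = 3.)

Answer: No, x = -1 is not a counterexample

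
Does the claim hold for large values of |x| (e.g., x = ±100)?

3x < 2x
x = 100: LHS = 3·100 = 300, RHS = 2·100 = 200; 300 < 200 — FAILS
x = -100: LHS = 3·(-100) = -300, RHS = 2·(-100) = -200; -300 < -200 — holds

Answer: Partially: fails for x = 100, holds for x = -100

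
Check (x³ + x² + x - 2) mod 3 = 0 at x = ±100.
x = 100: LHS = (100³ + 100² + 100 - 2) mod 3 = 1010098 mod 3 = 1; 1 = 0 — FAILS
x = -100: LHS = ((-100)³ + (-100)² + (-100) - 2) mod 3 = (-990102) mod 3 = 0; 0 = 0 — holds

Answer: Partially: fails for x = 100, holds for x = -100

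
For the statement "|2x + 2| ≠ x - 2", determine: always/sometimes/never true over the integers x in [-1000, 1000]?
Over all integers in [-1000, 1000], LHS − RHS is always positive; it is smallest at x = -1, where it equals 3:
x = -1: LHS = |2·(-1) + 2| = |0| = 0, RHS = (-1) - 2 = -3; 0 ≠ -3 — holds
At the ends of the range:
x = -1000: LHS = |2·(-1000) + 2| = |-1998| = 1998, RHS = (-1000) - 2 = -1002; 1998 ≠ -1002 — holds
x = 1000: LHS = |2·1000 + 2| = |2002| = 2002, RHS = 1000 - 2 = 998; 2002 ≠ 998 — holds
Hence LHS − RHS is never 0, i.e. the two sides are never equal, so the relation holds for every integer in [-1000, 1000].

No counterexample exists.

Answer: Always true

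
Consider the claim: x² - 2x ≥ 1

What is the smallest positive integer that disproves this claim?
Testing positive integers:
x = 1: LHS = 1² - 2·1 = -1; -1 ≥ 1 — FAILS  ← smallest positive counterexample

Answer: x = 1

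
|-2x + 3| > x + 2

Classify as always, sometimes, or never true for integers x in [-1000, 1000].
Holds at x = 0: LHS = |-2·0 + 3| = |3| = 3, RHS = 0 + 2 = 2; 3 > 2 — holds
Fails at x = 1: LHS = |-2·1 + 3| = |1| = 1, RHS = 1 + 2 = 3; 1 > 3 — FAILS
It is satisfied by some integers in the range but not all.

Answer: Sometimes true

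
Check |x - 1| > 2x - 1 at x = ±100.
x = 100: LHS = |100 - 1| = |99| = 99, RHS = 2·100 - 1 = 199; 99 > 199 — FAILS
x = -100: LHS = |(-100) - 1| = |-101| = 101, RHS = 2·(-100) - 1 = -201; 101 > -201 — holds

Answer: Partially: fails for x = 100, holds for x = -100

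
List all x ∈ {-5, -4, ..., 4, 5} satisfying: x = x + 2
Over all integers in [-5, 5], LHS − RHS is always negative; it is closest to 0 at x = 0, where it equals -2:
x = 0: RHS = 0 + 2 = 2; 0 = 2 — FAILS
At the ends of the range:
x = -5: RHS = (-5) + 2 = -3; -5 = -3 — FAILS
x = 5: RHS = 5 + 2 = 7; 5 = 7 — FAILS
Hence LHS − RHS is never 0, i.e. the two sides are never equal, so the claimed relation (=) fails for every integer in [-5, 5].

Answer: None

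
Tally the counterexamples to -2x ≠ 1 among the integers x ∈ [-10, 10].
Track d = LHS − RHS over the integers in [-10, 10]. Equality would need d = 0, but d changes sign only between consecutive integers, jumping over 0:
x = -1: LHS = -2·(-1) = 2; 2 ≠ 1 — holds  (d = 1)
x = 0: LHS = -2·0 = 0; 0 ≠ 1 — holds  (d = -1)
Away from these crossings d keeps a constant sign, and checking every integer in [-10, 10] confirms d ≠ 0 throughout. Hence the two sides are never equal, so the relation holds for every integer in [-10, 10].

No counterexample appears in that range.

Answer: 0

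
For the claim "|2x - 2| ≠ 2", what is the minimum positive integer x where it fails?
Testing positive integers:
x = 1: LHS = |2·1 - 2| = |0| = 0; 0 ≠ 2 — holds
x = 2: LHS = |2·2 - 2| = |2| = 2; 2 ≠ 2 — FAILS  ← smallest positive counterexample

Answer: x = 2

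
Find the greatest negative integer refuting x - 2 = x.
Testing negative integers from -1 downward:
x = -1: LHS = (-1) - 2 = -3; -3 = -1 — FAILS  ← closest negative counterexample to 0

Answer: x = -1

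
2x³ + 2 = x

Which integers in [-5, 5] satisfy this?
Track d = LHS − RHS over the integers in [-5, 5]. Equality would need d = 0, but d changes sign only between consecutive integers, jumping over 0:
x = -2: LHS = 2·(-2)³ + 2 = -14; -14 = -2 — FAILS  (d = -12)
x = -1: LHS = 2·(-1)³ + 2 = 0; 0 = -1 — FAILS  (d = 1)
Away from these crossings d keeps a constant sign, and checking every integer in [-5, 5] confirms d ≠ 0 throughout. Hence the two sides are never equal, so the claimed relation (=) fails for every integer in [-5, 5].

Answer: None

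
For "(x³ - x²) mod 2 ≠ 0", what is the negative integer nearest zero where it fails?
Testing negative integers from -1 downward:
x = -1: LHS = ((-1)³ - (-1)²) mod 2 = (-2) mod 2 = 0; 0 ≠ 0 — FAILS  ← closest negative counterexample to 0

Answer: x = -1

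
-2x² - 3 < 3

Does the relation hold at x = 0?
x = 0: LHS = -2·0² - 3 = -3; -3 < 3 — holds

The relation is satisfied at x = 0.

Answer: Yes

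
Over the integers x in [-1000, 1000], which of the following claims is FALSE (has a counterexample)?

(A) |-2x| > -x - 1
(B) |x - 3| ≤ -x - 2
(A) Over all integers in [-1000, 1000], LHS − RHS is smallest at x = 0, where it equals 1:
x = 0: LHS = |-2·0| = |0| = 0, RHS = -0 - 1 = -1; 0 > -1 — holds
At the ends of the range:
x = -1000: LHS = |-2·(-1000)| = |2000| = 2000, RHS = -(-1000) - 1 = 999; 2000 > 999 — holds
x = 1000: LHS = |-2·1000| = |-2000| = 2000, RHS = -1000 - 1 = -1001; 2000 > -1001 — holds
Hence LHS − RHS is never zero or negative, i.e. LHS > RHS throughout, so the relation holds for every integer in [-1000, 1000].

(B) x = 0: LHS = |0 - 3| = |-3| = 3, RHS = -0 - 2 = -2; 3 ≤ -2 — FAILS

Only (B) has a counterexample.

Answer: B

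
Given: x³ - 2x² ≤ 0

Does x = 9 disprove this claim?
Substitute x = 9 into the relation:
x = 9: LHS = 9³ - 2·9² = 567; 567 ≤ 0 — FAILS

Since the claim fails at x = 9, this value is a counterexample.

Answer: Yes, x = 9 is a counterexample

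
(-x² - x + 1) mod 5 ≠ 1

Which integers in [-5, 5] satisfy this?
Holds for: {-4, -3, -2, 1, 2, 3}
Fails for: {-5, -1, 0, 4, 5}

Answer: {-4, -3, -2, 1, 2, 3}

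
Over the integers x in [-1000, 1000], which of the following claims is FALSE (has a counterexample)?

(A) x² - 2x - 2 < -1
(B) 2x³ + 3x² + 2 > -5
(A) x = -1: LHS = (-1)² - 2·(-1) - 2 = 1; 1 < -1 — FAILS
(B) x = -3: LHS = 2·(-3)³ + 3·(-3)² + 2 = -25; -25 > -5 — FAILS

Answer: Both A and B are false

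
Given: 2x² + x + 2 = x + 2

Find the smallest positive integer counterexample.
Testing positive integers:
x = 1: LHS = 2·1² + 1 + 2 = 5, RHS = 1 + 2 = 3; 5 = 3 — FAILS  ← smallest positive counterexample

Answer: x = 1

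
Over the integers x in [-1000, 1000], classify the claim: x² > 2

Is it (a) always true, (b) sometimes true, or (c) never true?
Holds at x = 2: LHS = 2² = 4; 4 > 2 — holds
Fails at x = 0: LHS = 0² = 0; 0 > 2 — FAILS
It is satisfied by some integers in the range but not all.

Answer: Sometimes true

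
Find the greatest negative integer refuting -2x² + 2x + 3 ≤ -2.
Testing negative integers from -1 downward:
x = -1: LHS = -2·(-1)² + 2·(-1) + 3 = -1; -1 ≤ -2 — FAILS  ← closest negative counterexample to 0

Answer: x = -1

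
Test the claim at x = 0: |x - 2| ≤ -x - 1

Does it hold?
x = 0: LHS = |0 - 2| = |-2| = 2, RHS = -0 - 1 = -1; 2 ≤ -1 — FAILS

The relation fails at x = 0, so x = 0 is a counterexample.

Answer: No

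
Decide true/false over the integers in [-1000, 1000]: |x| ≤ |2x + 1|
Over all integers in [-1000, 1000], LHS − RHS is largest at x = -1, where it equals 0:
x = -1: LHS = |-1| = 1, RHS = |2·(-1) + 1| = |-1| = 1; 1 ≤ 1 — holds
At the ends of the range:
x = -1000: LHS = |-1000| = 1000, RHS = |2·(-1000) + 1| = |-1999| = 1999; 1000 ≤ 1999 — holds
x = 1000: LHS = |1000| = 1000, RHS = |2·1000 + 1| = |2001| = 2001; 1000 ≤ 2001 — holds
Hence LHS − RHS is never positive, i.e. LHS ≤ RHS throughout, so the relation holds for every integer in [-1000, 1000].

No counterexample exists.

Answer: True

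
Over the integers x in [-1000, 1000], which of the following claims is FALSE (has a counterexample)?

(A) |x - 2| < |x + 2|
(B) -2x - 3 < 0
(A) x = 0: LHS = |0 - 2| = |-2| = 2, RHS = |0 + 2| = |2| = 2; 2 < 2 — FAILS
(B) x = -2: LHS = -2·(-2) - 3 = 1; 1 < 0 — FAILS

Answer: Both A and B are false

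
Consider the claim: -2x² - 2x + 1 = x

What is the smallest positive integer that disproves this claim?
Testing positive integers:
x = 1: LHS = -2·1² - 2·1 + 1 = -3; -3 = 1 — FAILS  ← smallest positive counterexample

Answer: x = 1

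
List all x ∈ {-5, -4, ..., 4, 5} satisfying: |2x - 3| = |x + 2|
Holds for: {5}
Fails for: {-5, -4, -3, -2, -1, 0, 1, 2, 3, 4}

Answer: {5}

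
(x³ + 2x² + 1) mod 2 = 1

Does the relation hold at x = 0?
x = 0: LHS = (0³ + 2·0² + 1) mod 2 = 1 mod 2 = 1; 1 = 1 — holds

The relation is satisfied at x = 0.

Answer: Yes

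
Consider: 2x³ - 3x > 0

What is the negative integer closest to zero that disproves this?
Testing negative integers from -1 downward:
x = -1: LHS = 2·(-1)³ - 3·(-1) = 1; 1 > 0 — holds
x = -2: LHS = 2·(-2)³ - 3·(-2) = -10; -10 > 0 — FAILS  ← closest negative counterexample to 0

Answer: x = -2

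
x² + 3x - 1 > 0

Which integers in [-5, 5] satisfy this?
Holds for: {-5, -4, 1, 2, 3, 4, 5}
Fails for: {-3, -2, -1, 0}

Answer: {-5, -4, 1, 2, 3, 4, 5}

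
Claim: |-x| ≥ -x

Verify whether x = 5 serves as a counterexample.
Substitute x = 5 into the relation:
x = 5: LHS = |-5| = 5; 5 ≥ -5 — holds

The relation holds at x = 5, so it is not a counterexample.

Answer: No, x = 5 is not a counterexample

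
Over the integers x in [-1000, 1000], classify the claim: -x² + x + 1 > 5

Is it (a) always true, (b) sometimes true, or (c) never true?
Over all integers in [-1000, 1000], LHS − RHS is largest at x = 0, where it equals -4:
x = 0: LHS = -0² + 0 + 1 = 1; 1 > 5 — FAILS
At the ends of the range:
x = -1000: LHS = -(-1000)² + (-1000) + 1 = -1000999; -1000999 > 5 — FAILS
x = 1000: LHS = -1000² + 1000 + 1 = -998999; -998999 > 5 — FAILS
Hence LHS − RHS is never positive, i.e. LHS ≤ RHS throughout, so the claimed relation (>) fails for every integer in [-1000, 1000].

No integer in the range satisfies it.

Answer: Never true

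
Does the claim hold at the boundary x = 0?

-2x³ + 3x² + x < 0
x = 0: LHS = -2·0³ + 3·0² + 0 = 0; 0 < 0 — FAILS

The relation fails at x = 0, so x = 0 is a counterexample.

Answer: No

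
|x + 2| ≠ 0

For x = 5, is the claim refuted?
Substitute x = 5 into the relation:
x = 5: LHS = |5 + 2| = |7| = 7; 7 ≠ 0 — holds

The claim holds here, so x = 5 is not a counterexample. (A counterexample exists elsewhere, e.g. x = -2.)

Answer: No, x = 5 is not a counterexample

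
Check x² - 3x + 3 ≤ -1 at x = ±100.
x = 100: LHS = 100² - 3·100 + 3 = 9703; 9703 ≤ -1 — FAILS
x = -100: LHS = (-100)² - 3·(-100) + 3 = 10303; 10303 ≤ -1 — FAILS

Answer: No, fails for both x = 100 and x = -100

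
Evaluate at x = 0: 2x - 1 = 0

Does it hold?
x = 0: LHS = 2·0 - 1 = -1; -1 = 0 — FAILS

The relation fails at x = 0, so x = 0 is a counterexample.

Answer: No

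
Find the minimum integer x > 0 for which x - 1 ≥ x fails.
Testing positive integers:
x = 1: LHS = 1 - 1 = 0; 0 ≥ 1 — FAILS  ← smallest positive counterexample

Answer: x = 1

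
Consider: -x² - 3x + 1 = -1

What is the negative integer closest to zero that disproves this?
Testing negative integers from -1 downward:
x = -1: LHS = -(-1)² - 3·(-1) + 1 = 3; 3 = -1 — FAILS  ← closest negative counterexample to 0

Answer: x = -1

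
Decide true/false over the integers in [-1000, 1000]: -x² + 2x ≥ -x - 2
The claim fails at x = -1:
x = -1: LHS = -(-1)² + 2·(-1) = -3, RHS = -(-1) - 2 = -1; -3 ≥ -1 — FAILS

Because a single integer refutes it, the statement is false.

Answer: False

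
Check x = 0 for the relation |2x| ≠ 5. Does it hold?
x = 0: LHS = |2·0| = |0| = 0; 0 ≠ 5 — holds

The relation is satisfied at x = 0.

Answer: Yes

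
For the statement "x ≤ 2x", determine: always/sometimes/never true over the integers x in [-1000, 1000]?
Holds at x = 0: RHS = 2·0 = 0; 0 ≤ 0 — holds
Fails at x = -1: RHS = 2·(-1) = -2; -1 ≤ -2 — FAILS
It is satisfied by some integers in the range but not all.

Answer: Sometimes true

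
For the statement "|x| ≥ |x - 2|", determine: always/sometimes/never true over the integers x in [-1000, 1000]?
Holds at x = 1: LHS = |1| = 1, RHS = |1 - 2| = |-1| = 1; 1 ≥ 1 — holds
Fails at x = 0: LHS = |0| = 0, RHS = |0 - 2| = |-2| = 2; 0 ≥ 2 — FAILS
It is satisfied by some integers in the range but not all.

Answer: Sometimes true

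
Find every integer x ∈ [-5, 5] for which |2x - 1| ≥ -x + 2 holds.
Holds for: {-5, -4, -3, -2, -1, 1, 2, 3, 4, 5}
Fails for: {0}

Answer: {-5, -4, -3, -2, -1, 1, 2, 3, 4, 5}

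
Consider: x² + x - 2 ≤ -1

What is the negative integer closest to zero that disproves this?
Testing negative integers from -1 downward:
x = -1: LHS = (-1)² + (-1) - 2 = -2; -2 ≤ -1 — holds
x = -2: LHS = (-2)² + (-2) - 2 = 0; 0 ≤ -1 — FAILS  ← closest negative counterexample to 0

Answer: x = -2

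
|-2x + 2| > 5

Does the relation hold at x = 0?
x = 0: LHS = |-2·0 + 2| = |2| = 2; 2 > 5 — FAILS

The relation fails at x = 0, so x = 0 is a counterexample.

Answer: No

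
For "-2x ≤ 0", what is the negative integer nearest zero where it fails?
Testing negative integers from -1 downward:
x = -1: LHS = -2·(-1) = 2; 2 ≤ 0 — FAILS  ← closest negative counterexample to 0

Answer: x = -1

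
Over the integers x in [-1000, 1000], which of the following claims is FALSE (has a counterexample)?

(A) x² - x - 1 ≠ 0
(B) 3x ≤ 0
(A) Track d = LHS − RHS over the integers in [-1000, 1000]. Equality would need d = 0, but d changes sign only between consecutive integers, jumping over 0:
x = -1: LHS = (-1)² - (-1) - 1 = 1; 1 ≠ 0 — holds  (d = 1)
x = 0: LHS = 0² - 0 - 1 = -1; -1 ≠ 0 — holds  (d = -1)
x = 1: LHS = 1² - 1 - 1 = -1; -1 ≠ 0 — holds  (d = -1)
x = 2: LHS = 2² - 2 - 1 = 1; 1 ≠ 0 — holds  (d = 1)
Away from these crossings d keeps a constant sign, and checking every integer in [-1000, 1000] confirms d ≠ 0 throughout. Hence the two sides are never equal, so the relation holds for every integer in [-1000, 1000].

(B) x = 1: LHS = 3·1 = 3; 3 ≤ 0 — FAILS

Only (B) has a counterexample.

Answer: B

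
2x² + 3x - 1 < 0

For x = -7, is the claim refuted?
Substitute x = -7 into the relation:
x = -7: LHS = 2·(-7)² + 3·(-7) - 1 = 76; 76 < 0 — FAILS

Since the claim fails at x = -7, this value is a counterexample.

Answer: Yes, x = -7 is a counterexample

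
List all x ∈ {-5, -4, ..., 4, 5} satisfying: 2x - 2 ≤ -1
Holds for: {-5, -4, -3, -2, -1, 0}
Fails for: {1, 2, 3, 4, 5}

Answer: {-5, -4, -3, -2, -1, 0}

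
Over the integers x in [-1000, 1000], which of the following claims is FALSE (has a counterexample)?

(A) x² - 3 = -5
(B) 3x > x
(A) x = 0: LHS = 0² - 3 = -3; -3 = -5 — FAILS
(B) x = 0: LHS = 3·0 = 0; 0 > 0 — FAILS

Answer: Both A and B are false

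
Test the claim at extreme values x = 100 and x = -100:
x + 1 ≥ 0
x = 100: LHS = 100 + 1 = 101; 101 ≥ 0 — holds
x = -100: LHS = (-100) + 1 = -99; -99 ≥ 0 — FAILS

Answer: Partially: holds for x = 100, fails for x = -100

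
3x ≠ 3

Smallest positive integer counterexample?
Testing positive integers:
x = 1: LHS = 3·1 = 3; 3 ≠ 3 — FAILS  ← smallest positive counterexample

Answer: x = 1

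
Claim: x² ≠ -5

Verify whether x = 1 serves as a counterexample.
Substitute x = 1 into the relation:
x = 1: LHS = 1² = 1; 1 ≠ -5 — holds

The relation holds at x = 1, so it is not a counterexample.

Answer: No, x = 1 is not a counterexample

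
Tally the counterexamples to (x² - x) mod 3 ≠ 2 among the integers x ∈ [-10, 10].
Counterexamples in [-10, 10]: {-10, -7, -4, -1, 2, 5, 8}.

Counting them gives 7 values.

Answer: 7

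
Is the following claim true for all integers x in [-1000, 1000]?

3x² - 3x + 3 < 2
The claim fails at x = 0:
x = 0: LHS = 3·0² - 3·0 + 3 = 3; 3 < 2 — FAILS

Because a single integer refutes it, the statement is false.

Answer: False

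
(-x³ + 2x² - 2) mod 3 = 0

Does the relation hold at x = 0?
x = 0: LHS = (-0³ + 2·0² - 2) mod 3 = (-2) mod 3 = 1; 1 = 0 — FAILS

The relation fails at x = 0, so x = 0 is a counterexample.

Answer: No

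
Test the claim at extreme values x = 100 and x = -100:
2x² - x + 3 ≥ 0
x = 100: LHS = 2·100² - 100 + 3 = 19903; 19903 ≥ 0 — holds
x = -100: LHS = 2·(-100)² - (-100) + 3 = 20103; 20103 ≥ 0 — holds

Answer: Yes, holds for both x = 100 and x = -100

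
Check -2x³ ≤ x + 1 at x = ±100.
x = 100: LHS = -2·100³ = -2000000, RHS = 100 + 1 = 101; -2000000 ≤ 101 — holds
x = -100: LHS = -2·(-100)³ = 2000000, RHS = (-100) + 1 = -99; 2000000 ≤ -99 — FAILS

Answer: Partially: holds for x = 100, fails for x = -100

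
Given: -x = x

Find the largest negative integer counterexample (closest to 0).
Testing negative integers from -1 downward:
x = -1: LHS = -(-1) = 1; 1 = -1 — FAILS  ← closest negative counterexample to 0

Answer: x = -1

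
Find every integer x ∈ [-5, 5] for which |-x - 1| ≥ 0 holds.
An absolute value is never negative, so the left side is ≥ 0 for every x, while the right side is 0. Tightest case in [-5, 5] is x = -1:
x = -1: LHS = |-(-1) - 1| = |0| = 0; 0 ≥ 0 — holds
Hence LHS − RHS is never negative, i.e. LHS ≥ RHS throughout, so the relation holds for every integer in [-5, 5].

Answer: All integers in [-5, 5]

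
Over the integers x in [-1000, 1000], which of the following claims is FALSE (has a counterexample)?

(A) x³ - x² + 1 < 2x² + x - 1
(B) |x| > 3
(A) x = 0: LHS = 0³ - 0² + 1 = 1, RHS = 2·0² + 0 - 1 = -1; 1 < -1 — FAILS
(B) x = 0: LHS = |0| = 0; 0 > 3 — FAILS

Answer: Both A and B are false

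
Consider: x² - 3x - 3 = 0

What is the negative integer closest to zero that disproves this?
Testing negative integers from -1 downward:
x = -1: LHS = (-1)² - 3·(-1) - 3 = 1; 1 = 0 — FAILS  ← closest negative counterexample to 0

Answer: x = -1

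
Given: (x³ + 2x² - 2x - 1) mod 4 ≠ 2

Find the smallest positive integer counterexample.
Testing positive integers:
x = 1: LHS = (1³ + 2·1² - 2·1 - 1) mod 4 = 0 mod 4 = 0; 0 ≠ 2 — holds
x = 2: LHS = (2³ + 2·2² - 2·2 - 1) mod 4 = 11 mod 4 = 3; 3 ≠ 2 — holds
x = 3: LHS = (3³ + 2·3² - 2·3 - 1) mod 4 = 38 mod 4 = 2; 2 ≠ 2 — FAILS  ← smallest positive counterexample

Answer: x = 3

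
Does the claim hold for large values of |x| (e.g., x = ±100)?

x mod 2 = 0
x = 100: LHS = 100 mod 2 = 0; 0 = 0 — holds
x = -100: LHS = (-100) mod 2 = 0; 0 = 0 — holds

Answer: Yes, holds for both x = 100 and x = -100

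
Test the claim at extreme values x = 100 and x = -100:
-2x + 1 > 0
x = 100: LHS = -2·100 + 1 = -199; -199 > 0 — FAILS
x = -100: LHS = -2·(-100) + 1 = 201; 201 > 0 — holds

Answer: Partially: fails for x = 100, holds for x = -100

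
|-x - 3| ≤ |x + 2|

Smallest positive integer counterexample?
Testing positive integers:
x = 1: LHS = |-1 - 3| = |-4| = 4, RHS = |1 + 2| = |3| = 3; 4 ≤ 3 — FAILS  ← smallest positive counterexample

Answer: x = 1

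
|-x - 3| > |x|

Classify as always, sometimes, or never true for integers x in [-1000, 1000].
Holds at x = 0: LHS = |-0 - 3| = |-3| = 3, RHS = |0| = 0; 3 > 0 — holds
Fails at x = -2: LHS = |-(-2) - 3| = |-1| = 1, RHS = |-2| = 2; 1 > 2 — FAILS
It is satisfied by some integers in the range but not all.

Answer: Sometimes true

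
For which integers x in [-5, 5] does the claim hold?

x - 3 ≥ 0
Holds for: {3, 4, 5}
Fails for: {-5, -4, -3, -2, -1, 0, 1, 2}

Answer: {3, 4, 5}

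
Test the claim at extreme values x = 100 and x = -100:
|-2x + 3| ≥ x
x = 100: LHS = |-2·100 + 3| = |-197| = 197; 197 ≥ 100 — holds
x = -100: LHS = |-2·(-100) + 3| = |203| = 203; 203 ≥ -100 — holds

Answer: Yes, holds for both x = 100 and x = -100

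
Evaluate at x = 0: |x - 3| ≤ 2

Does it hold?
x = 0: LHS = |0 - 3| = |-3| = 3; 3 ≤ 2 — FAILS

The relation fails at x = 0, so x = 0 is a counterexample.

Answer: No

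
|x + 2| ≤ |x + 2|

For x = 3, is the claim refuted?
Substitute x = 3 into the relation:
x = 3: LHS = |3 + 2| = |5| = 5, RHS = |3 + 2| = |5| = 5; 5 ≤ 5 — holds

The relation holds at x = 3, so it is not a counterexample.

Answer: No, x = 3 is not a counterexample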